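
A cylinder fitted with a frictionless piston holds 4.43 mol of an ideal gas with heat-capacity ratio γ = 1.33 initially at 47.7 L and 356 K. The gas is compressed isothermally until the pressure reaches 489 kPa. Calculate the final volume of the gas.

P₁ = nRT₁/V₁ = 4.43×8.314×356/47.7 = 275 kPa.
Isothermal: T stays 356 K; PV = const ⇒ V₂ = 26.8 L, P₂ = 489 kPa.

26.8 L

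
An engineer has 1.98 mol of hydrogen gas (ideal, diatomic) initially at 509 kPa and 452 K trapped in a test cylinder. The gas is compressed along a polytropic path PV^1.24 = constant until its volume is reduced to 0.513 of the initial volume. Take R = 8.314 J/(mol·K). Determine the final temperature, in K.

531 K

V₁ = nRT₁/P₁ = 1.98×8.314×452/509 = 14.6 L.
Polytropic n=1.24: T₂ = T₁(V₁/V₂)^(n−1) = 452×(1.95)^0.24 = 531 K; P₂ = P₁(V₁/V₂)^n = 1160 kPa.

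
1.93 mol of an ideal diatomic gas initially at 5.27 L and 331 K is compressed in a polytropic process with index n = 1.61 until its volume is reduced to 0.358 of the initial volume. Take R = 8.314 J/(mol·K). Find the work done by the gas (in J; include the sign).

-7590 J

P₁ = nRT₁/V₁ = 1.93×8.314×331/5.27 = 1010 kPa.
Polytropic n=1.61: T₂ = T₁(V₁/V₂)^(n−1) = 331×(2.79)^0.61 = 619 K; P₂ = P₁(V₁/V₂)^n = 5270 kPa.
W = (P₁V₁−P₂V₂)/(n−1) = (1010×5.27−5270×1.89)/0.61 = -7590 J.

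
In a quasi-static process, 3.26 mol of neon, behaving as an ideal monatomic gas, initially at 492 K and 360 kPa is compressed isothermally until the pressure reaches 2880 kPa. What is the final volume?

4.63 L

V₁ = nRT₁/P₁ = 3.26×8.314×492/360 = 37.0 L.
Isothermal: T stays 492 K; PV = const ⇒ V₂ = 4.63 L, P₂ = 2880 kPa.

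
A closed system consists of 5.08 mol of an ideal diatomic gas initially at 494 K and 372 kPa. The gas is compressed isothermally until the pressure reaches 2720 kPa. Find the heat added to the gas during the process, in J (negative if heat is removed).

V₁ = nRT₁/P₁ = 5.08×8.314×494/372 = 56.1 L.
Isothermal: T stays 494 K; PV = const ⇒ V₂ = 7.67 L, P₂ = 2720 kPa.
ΔU = 0 (ideal gas, T constant).
W = nRT ln(V₂/V₁) = 5.08×8.314×494×ln(0.137) = -41500 J.
Q = ΔU + W = -41500 J.

-41500 J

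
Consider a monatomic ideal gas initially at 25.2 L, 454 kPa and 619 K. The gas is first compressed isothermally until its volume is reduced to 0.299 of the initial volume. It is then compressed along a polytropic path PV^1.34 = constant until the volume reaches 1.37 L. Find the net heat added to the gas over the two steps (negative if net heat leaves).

n = P₁V₁/(RT₁) = 454×25.2/(8.314×619) = 2.22 mol.
Step 1 — Isothermal: T stays 619 K; PV = const ⇒ V₂ = 7.53 L, P₂ = 1520 kPa.
ΔU = 0 (ideal gas, T constant).
W = nRT ln(V₂/V₁) = 2.22×8.314×619×ln(0.299) = -13800 J.
Q = ΔU + W = -13800 J.
State after step 1: P = 1520 kPa, V = 7.53 L, T = 619 K.
Step 2 — Polytropic n=1.34: T₂ = T₁(V₁/V₂)^(n−1) = 619×(5.50)^0.34 = 1110 K; P₂ = P₁(V₁/V₂)^n = 14900 kPa.
W = (P₁V₁−P₂V₂)/(n−1) = (1520×7.53−14900×1.37)/0.34 = -26400 J.
ΔU = nCvΔT = 2.22×12.5×(1110−619) = 13500 J.
Q = ΔU + W = -12900 J.
Net over both steps: W = -40200 J, Q = -26800 J, ΔU = 13500 J.

-26800 J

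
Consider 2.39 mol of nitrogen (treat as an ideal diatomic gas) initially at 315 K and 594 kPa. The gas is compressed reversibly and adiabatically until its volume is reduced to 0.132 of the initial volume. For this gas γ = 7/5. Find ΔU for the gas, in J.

19500 J

V₁ = nRT₁/P₁ = 2.39×8.314×315/594 = 10.5 L.
Adiabatic: TV^(γ−1) = const ⇒ T₂ = 315×(7.58)^0.400 = 708 K; PV^γ = const ⇒ P₂ = 10100 kPa.
For an ideal gas ΔU = nCvΔT with Cv = (5/2)R = 20.8 J/(mol·K).
ΔU = 2.39×20.8×(708−315) = 19500 J.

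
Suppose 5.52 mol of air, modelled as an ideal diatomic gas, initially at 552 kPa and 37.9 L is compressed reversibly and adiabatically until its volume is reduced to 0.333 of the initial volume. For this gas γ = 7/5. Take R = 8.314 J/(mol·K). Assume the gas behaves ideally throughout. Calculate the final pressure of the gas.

T₁ = P₁V₁/(nR) = 552×37.9/(5.52×8.314) = 456 K.
Adiabatic: TV^(γ−1) = const ⇒ T₂ = 456×(3.00)^0.400 = 708 K; PV^γ = const ⇒ P₂ = 2570 kPa.

2570 kPa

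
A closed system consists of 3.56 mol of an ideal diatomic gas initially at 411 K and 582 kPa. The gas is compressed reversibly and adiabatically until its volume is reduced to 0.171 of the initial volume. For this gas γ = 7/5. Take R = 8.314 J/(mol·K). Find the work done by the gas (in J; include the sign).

V₁ = nRT₁/P₁ = 3.56×8.314×411/582 = 20.9 L.
Adiabatic: TV^(γ−1) = const ⇒ T₂ = 411×(5.85)^0.400 = 833 K; PV^γ = const ⇒ P₂ = 6900 kPa.
ΔU = nCvΔT = 3.56×20.8×(833−411) = 31200 J.
Q = 0 for an adiabatic process, so W = −ΔU = -31200 J.

-31200 J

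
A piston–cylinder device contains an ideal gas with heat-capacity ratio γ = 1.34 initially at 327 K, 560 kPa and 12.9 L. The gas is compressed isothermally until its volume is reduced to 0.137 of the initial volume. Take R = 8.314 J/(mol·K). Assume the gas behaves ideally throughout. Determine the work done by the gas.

n = P₁V₁/(RT₁) = 560×12.9/(8.314×327) = 2.66 mol.
Isothermal: T stays 327 K; PV = const ⇒ V₂ = 1.77 L, P₂ = 4090 kPa.
W = nRT ln(V₂/V₁) = 2.66×8.314×327×ln(0.137) = -14400 J.

-14400 J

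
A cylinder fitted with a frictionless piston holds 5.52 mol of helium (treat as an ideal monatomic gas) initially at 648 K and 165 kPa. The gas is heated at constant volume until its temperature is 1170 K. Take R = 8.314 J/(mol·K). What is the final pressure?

298 kPa

V₁ = nRT₁/P₁ = 5.52×8.314×648/165 = 180 L.
Isochoric: V stays 180 L; P/T = const ⇒ T₂ = 1170 K, P₂ = 298 kPa.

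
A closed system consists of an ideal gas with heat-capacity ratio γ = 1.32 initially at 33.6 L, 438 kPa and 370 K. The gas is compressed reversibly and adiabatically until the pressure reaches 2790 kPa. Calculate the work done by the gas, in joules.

-26100 J

n = P₁V₁/(RT₁) = 438×33.6/(8.314×370) = 4.78 mol.
Adiabatic: T₂/T₁ = (P₂/P₁)^((γ−1)/γ) ⇒ T₂ = 370×(6.37)^0.242 = 580 K; V₂ = 8.26 L.
ΔU = nCvΔT = 4.78×26.0×(580−370) = 26100 J.
Q = 0 for an adiabatic process, so W = −ΔU = -26100 J.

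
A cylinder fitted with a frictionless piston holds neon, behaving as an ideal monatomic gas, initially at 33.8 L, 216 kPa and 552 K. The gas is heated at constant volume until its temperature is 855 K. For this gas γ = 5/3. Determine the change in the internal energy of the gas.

6010 J

n = P₁V₁/(RT₁) = 216×33.8/(8.314×552) = 1.59 mol.
Isochoric: V stays 33.8 L; P/T = const ⇒ T₂ = 855 K, P₂ = 335 kPa.
For an ideal gas ΔU = nCvΔT with Cv = (3/2)R = 12.5 J/(mol·K).
ΔU = 1.59×12.5×(855−552) = 6010 J.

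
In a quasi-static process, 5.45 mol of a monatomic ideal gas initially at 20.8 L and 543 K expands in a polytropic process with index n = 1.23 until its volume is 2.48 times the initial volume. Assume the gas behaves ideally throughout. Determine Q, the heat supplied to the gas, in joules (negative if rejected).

13200 J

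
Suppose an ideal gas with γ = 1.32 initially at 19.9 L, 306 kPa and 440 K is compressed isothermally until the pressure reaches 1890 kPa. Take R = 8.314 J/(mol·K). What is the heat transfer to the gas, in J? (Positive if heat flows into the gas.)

-11100 J

n = P₁V₁/(RT₁) = 306×19.9/(8.314×440) = 1.66 mol.
Isothermal: T stays 440 K; PV = const ⇒ V₂ = 3.22 L, P₂ = 1890 kPa.
ΔU = 0 (ideal gas, T constant).
W = nRT ln(V₂/V₁) = 1.66×8.314×440×ln(0.162) = -11100 J.
Q = ΔU + W = -11100 J.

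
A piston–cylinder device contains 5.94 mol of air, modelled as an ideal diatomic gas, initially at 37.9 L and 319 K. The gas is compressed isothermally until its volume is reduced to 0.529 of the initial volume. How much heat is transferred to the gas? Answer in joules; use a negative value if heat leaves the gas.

-10000 J

P₁ = nRT₁/V₁ = 5.94×8.314×319/37.9 = 416 kPa.
Isothermal: T stays 319 K; PV = const ⇒ V₂ = 20.0 L, P₂ = 786 kPa.
ΔU = 0 (ideal gas, T constant).
W = nRT ln(V₂/V₁) = 5.94×8.314×319×ln(0.529) = -10000 J.
Q = ΔU + W = -10000 J.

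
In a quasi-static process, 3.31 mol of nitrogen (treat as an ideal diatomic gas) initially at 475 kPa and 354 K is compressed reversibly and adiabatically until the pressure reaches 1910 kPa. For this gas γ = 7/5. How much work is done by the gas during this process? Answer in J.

-11900 J

V₁ = nRT₁/P₁ = 3.31×8.314×354/475 = 20.5 L.
Adiabatic: T₂/T₁ = (P₂/P₁)^((γ−1)/γ) ⇒ T₂ = 354×(4.02)^0.286 = 527 K; V₂ = 7.59 L.
ΔU = nCvΔT = 3.31×20.8×(527−354) = 11900 J.
Q = 0 for an adiabatic process, so W = −ΔU = -11900 J.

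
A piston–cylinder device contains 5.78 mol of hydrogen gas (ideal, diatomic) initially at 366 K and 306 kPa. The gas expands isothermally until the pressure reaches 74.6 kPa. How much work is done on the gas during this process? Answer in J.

V₁ = nRT₁/P₁ = 5.78×8.314×366/306 = 57.5 L.
Isothermal: T stays 366 K; PV = const ⇒ V₂ = 236 L, P₂ = 74.6 kPa.
W = nRT ln(V₂/V₁) = 5.78×8.314×366×ln(4.10) = 24800 J.
Work done on the gas = −W_by = -24800 J.

-24800 J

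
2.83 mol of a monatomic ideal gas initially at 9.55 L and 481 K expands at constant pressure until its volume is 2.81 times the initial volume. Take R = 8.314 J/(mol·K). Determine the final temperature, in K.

P₁ = nRT₁/V₁ = 2.83×8.314×481/9.55 = 1190 kPa.
Isobaric: P stays 1190 kPa; V/T = const ⇒ T₂ = 1350 K, V₂ = 26.8 L.

1350 K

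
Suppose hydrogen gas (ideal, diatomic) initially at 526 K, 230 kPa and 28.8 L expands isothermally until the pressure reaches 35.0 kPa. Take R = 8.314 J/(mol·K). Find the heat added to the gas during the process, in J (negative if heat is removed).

n = P₁V₁/(RT₁) = 230×28.8/(8.314×526) = 1.51 mol.
Isothermal: T stays 526 K; PV = const ⇒ V₂ = 189 L, P₂ = 35.0 kPa.
ΔU = 0 (ideal gas, T constant).
W = nRT ln(V₂/V₁) = 1.51×8.314×526×ln(6.57) = 12500 J.
Q = ΔU + W = 12500 J.

12500 J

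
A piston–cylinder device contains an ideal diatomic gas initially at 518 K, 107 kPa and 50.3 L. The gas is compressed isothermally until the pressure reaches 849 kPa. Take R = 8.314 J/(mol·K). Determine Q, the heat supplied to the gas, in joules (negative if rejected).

-11100 J

n = P₁V₁/(RT₁) = 107×50.3/(8.314×518) = 1.25 mol.
Isothermal: T stays 518 K; PV = const ⇒ V₂ = 6.34 L, P₂ = 849 kPa.
ΔU = 0 (ideal gas, T constant).
W = nRT ln(V₂/V₁) = 1.25×8.314×518×ln(0.126) = -11100 J.
Q = ΔU + W = -11100 J.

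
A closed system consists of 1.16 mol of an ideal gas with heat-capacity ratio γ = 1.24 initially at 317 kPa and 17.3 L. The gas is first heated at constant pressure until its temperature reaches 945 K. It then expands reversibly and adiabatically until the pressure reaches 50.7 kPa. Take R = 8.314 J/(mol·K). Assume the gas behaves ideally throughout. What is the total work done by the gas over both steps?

15000 J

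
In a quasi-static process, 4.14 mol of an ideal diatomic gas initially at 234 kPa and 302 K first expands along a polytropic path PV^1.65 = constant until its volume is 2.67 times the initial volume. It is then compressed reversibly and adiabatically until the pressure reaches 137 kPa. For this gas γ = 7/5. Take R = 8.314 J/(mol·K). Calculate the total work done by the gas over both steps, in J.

2560 J

V₁ = nRT₁/P₁ = 4.14×8.314×302/234 = 44.4 L.
Step 1 — Polytropic n=1.65: T₂ = T₁(V₁/V₂)^(n−1) = 302×(0.375)^0.65 = 160 K; P₂ = P₁(V₁/V₂)^n = 46.3 kPa.
W = (P₁V₁−P₂V₂)/(n−1) = (234×44.4−46.3×119)/0.65 = 7550 J.
ΔU = nCvΔT = 4.14×20.8×(160−302) = -12300 J.
Q = ΔU + W = -4720 J.
State after step 1: P = 46.3 kPa, V = 119 L, T = 160 K.
Step 2 — Adiabatic: T₂/T₁ = (P₂/P₁)^((γ−1)/γ) ⇒ T₂ = 160×(2.96)^0.286 = 217 K; V₂ = 54.6 L.
ΔU = nCvΔT = 4.14×20.8×(217−160) = 4990 J.
Q = 0 for an adiabatic process, so W = −ΔU = -4990 J.
Net over both steps: W = 2560 J, Q = -4720 J, ΔU = -7270 J.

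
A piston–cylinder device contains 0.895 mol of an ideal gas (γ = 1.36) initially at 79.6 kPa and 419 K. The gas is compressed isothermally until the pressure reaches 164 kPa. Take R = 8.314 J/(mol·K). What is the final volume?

V₁ = nRT₁/P₁ = 0.895×8.314×419/79.6 = 39.2 L.
Isothermal: T stays 419 K; PV = const ⇒ V₂ = 19.0 L, P₂ = 164 kPa.

19.0 L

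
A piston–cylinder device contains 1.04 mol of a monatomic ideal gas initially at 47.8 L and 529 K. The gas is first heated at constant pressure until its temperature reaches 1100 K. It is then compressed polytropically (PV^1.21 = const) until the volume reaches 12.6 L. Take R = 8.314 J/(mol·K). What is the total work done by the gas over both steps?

-19700 J

P₁ = nRT₁/V₁ = 1.04×8.314×529/47.8 = 95.7 kPa.
Step 1 — Isobaric: P stays 95.7 kPa; V/T = const ⇒ T₂ = 1100 K, V₂ = 99.4 L.
W = PΔV = 95.7×(99.4−47.8) kPa·L = 4940 J.
ΔU = nCvΔT = 1.04×12.5×(1100−529) = 7410 J.
Q = ΔU + W = nCpΔT = 12300 J.
State after step 1: P = 95.7 kPa, V = 99.4 L, T = 1100 K.
Step 2 — Polytropic n=1.21: T₂ = T₁(V₁/V₂)^(n−1) = 1100×(7.89)^0.21 = 1700 K; P₂ = P₁(V₁/V₂)^n = 1160 kPa.
W = (P₁V₁−P₂V₂)/(n−1) = (95.7×99.4−1160×12.6)/0.21 = -24600 J.
ΔU = nCvΔT = 1.04×12.5×(1700−1100) = 7750 J.
Q = ΔU + W = -16800 J.
Net over both steps: W = -19700 J, Q = -4500 J, ΔU = 15200 J.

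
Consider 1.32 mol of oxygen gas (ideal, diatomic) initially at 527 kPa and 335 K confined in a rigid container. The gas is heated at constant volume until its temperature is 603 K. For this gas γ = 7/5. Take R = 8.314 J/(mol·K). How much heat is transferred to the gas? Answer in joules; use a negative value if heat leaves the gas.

7350 J

V₁ = nRT₁/P₁ = 1.32×8.314×335/527 = 6.98 L.
Isochoric: V stays 6.98 L; P/T = const ⇒ T₂ = 603 K, P₂ = 949 kPa.
W = 0 (no volume change).
ΔU = nCvΔT = 1.32×20.8×(603−335) = 7350 J.
Q = ΔU = 7350 J.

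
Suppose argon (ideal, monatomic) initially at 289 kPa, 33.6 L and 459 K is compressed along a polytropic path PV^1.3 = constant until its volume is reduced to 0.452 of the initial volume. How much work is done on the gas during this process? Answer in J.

8710 J

n = P₁V₁/(RT₁) = 289×33.6/(8.314×459) = 2.54 mol.
Polytropic n=1.3: T₂ = T₁(V₁/V₂)^(n−1) = 459×(2.21)^0.30 = 582 K; P₂ = P₁(V₁/V₂)^n = 811 kPa.
W = (P₁V₁−P₂V₂)/(n−1) = (289×33.6−811×15.2)/0.30 = -8710 J.
Work done on the gas = −W_by = 8710 J.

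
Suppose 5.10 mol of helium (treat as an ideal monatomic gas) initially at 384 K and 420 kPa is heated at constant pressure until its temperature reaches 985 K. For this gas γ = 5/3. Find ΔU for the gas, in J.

V₁ = nRT₁/P₁ = 5.10×8.314×384/420 = 38.8 L.
Isobaric: P stays 420 kPa; V/T = const ⇒ T₂ = 985 K, V₂ = 99.4 L.
For an ideal gas ΔU = nCvΔT with Cv = (3/2)R = 12.5 J/(mol·K).
ΔU = 5.10×12.5×(985−384) = 38200 J.

38200 J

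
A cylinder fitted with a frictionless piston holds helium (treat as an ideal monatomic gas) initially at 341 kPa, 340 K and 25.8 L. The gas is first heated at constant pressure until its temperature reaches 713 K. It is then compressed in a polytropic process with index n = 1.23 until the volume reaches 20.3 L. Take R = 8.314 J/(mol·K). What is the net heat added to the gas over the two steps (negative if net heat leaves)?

n = P₁V₁/(RT₁) = 341×25.8/(8.314×340) = 3.11 mol.
Step 1 — Isobaric: P stays 341 kPa; V/T = const ⇒ T₂ = 713 K, V₂ = 54.1 L.
W = PΔV = 341×(54.1−25.8) kPa·L = 9650 J.
ΔU = nCvΔT = 3.11×12.5×(713−340) = 14500 J.
Q = ΔU + W = nCpΔT = 24100 J.
State after step 1: P = 341 kPa, V = 54.1 L, T = 713 K.
Step 2 — Polytropic n=1.23: T₂ = T₁(V₁/V₂)^(n−1) = 713×(2.67)^0.23 = 893 K; P₂ = P₁(V₁/V₂)^n = 1140 kPa.
W = (P₁V₁−P₂V₂)/(n−1) = (341×54.1−1140×20.3)/0.23 = -20300 J.
ΔU = nCvΔT = 3.11×12.5×(893−713) = 7000 J.
Q = ΔU + W = -13300 J.
Net over both steps: W = -10600 J, Q = 10800 J, ΔU = 21500 J.

10800 J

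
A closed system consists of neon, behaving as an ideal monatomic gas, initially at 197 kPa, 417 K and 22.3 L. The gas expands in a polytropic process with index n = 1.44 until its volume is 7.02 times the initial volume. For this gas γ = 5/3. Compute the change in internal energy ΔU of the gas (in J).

-3790 J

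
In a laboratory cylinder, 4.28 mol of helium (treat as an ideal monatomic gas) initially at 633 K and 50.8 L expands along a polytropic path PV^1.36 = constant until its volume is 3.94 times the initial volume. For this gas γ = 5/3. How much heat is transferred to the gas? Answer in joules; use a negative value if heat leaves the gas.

11200 J

P₁ = nRT₁/V₁ = 4.28×8.314×633/50.8 = 443 kPa.
Polytropic n=1.36: T₂ = T₁(V₁/V₂)^(n−1) = 633×(0.254)^0.36 = 386 K; P₂ = P₁(V₁/V₂)^n = 68.7 kPa.
W = (P₁V₁−P₂V₂)/(n−1) = (443×50.8−68.7×200)/0.36 = 24400 J.
ΔU = nCvΔT = 4.28×12.5×(386−633) = -13200 J.
Q = ΔU + W = 11200 J.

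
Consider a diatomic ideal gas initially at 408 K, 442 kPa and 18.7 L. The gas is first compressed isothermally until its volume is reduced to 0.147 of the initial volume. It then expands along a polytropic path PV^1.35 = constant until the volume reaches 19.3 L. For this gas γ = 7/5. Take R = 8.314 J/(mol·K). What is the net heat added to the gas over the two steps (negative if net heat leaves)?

n = P₁V₁/(RT₁) = 442×18.7/(8.314×408) = 2.44 mol.
Step 1 — Isothermal: T stays 408 K; PV = const ⇒ V₂ = 2.75 L, P₂ = 3010 kPa.
ΔU = 0 (ideal gas, T constant).
W = nRT ln(V₂/V₁) = 2.44×8.314×408×ln(0.147) = -15800 J.
Q = ΔU + W = -15800 J.
State after step 1: P = 3010 kPa, V = 2.75 L, T = 408 K.
Step 2 — Polytropic n=1.35: T₂ = T₁(V₁/V₂)^(n−1) = 408×(0.142)^0.35 = 206 K; P₂ = P₁(V₁/V₂)^n = 217 kPa.
W = (P₁V₁−P₂V₂)/(n−1) = (3010×2.75−217×19.3)/0.35 = 11700 J.
ΔU = nCvΔT = 2.44×20.8×(206−408) = -10200 J.
Q = ΔU + W = 1460 J.
Net over both steps: W = -4170 J, Q = -14400 J, ΔU = -10200 J.

-14400 J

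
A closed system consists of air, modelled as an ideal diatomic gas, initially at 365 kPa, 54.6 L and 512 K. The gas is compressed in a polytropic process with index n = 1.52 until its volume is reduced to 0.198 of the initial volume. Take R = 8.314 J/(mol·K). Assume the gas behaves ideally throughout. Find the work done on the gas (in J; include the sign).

50600 J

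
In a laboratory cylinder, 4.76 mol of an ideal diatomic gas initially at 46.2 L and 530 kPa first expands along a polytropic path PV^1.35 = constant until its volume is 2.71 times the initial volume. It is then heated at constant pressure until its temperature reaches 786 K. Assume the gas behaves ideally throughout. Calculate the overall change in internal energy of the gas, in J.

T₁ = P₁V₁/(nR) = 530×46.2/(4.76×8.314) = 619 K.
Step 1 — Polytropic n=1.35: T₂ = T₁(V₁/V₂)^(n−1) = 619×(0.369)^0.35 = 436 K; P₂ = P₁(V₁/V₂)^n = 138 kPa.
W = (P₁V₁−P₂V₂)/(n−1) = (530×46.2−138×125)/0.35 = 20600 J.
ΔU = nCvΔT = 4.76×20.8×(436−619) = -18000 J.
Q = ΔU + W = 2580 J.
State after step 1: P = 138 kPa, V = 125 L, T = 436 K.
Step 2 — Isobaric: P stays 138 kPa; V/T = const ⇒ T₂ = 786 K, V₂ = 225 L.
W = PΔV = 138×(225−125) kPa·L = 13800 J.
ΔU = nCvΔT = 4.76×20.8×(786−436) = 34600 J.
Q = ΔU + W = nCpΔT = 48400 J.
Net over both steps: W = 34400 J, Q = 51000 J, ΔU = 16500 J.

16500 J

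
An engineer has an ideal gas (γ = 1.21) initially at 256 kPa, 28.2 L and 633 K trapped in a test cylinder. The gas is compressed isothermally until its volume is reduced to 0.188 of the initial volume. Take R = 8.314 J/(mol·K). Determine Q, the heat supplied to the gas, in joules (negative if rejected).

n = P₁V₁/(RT₁) = 256×28.2/(8.314×633) = 1.37 mol.
Isothermal: T stays 633 K; PV = const ⇒ V₂ = 5.30 L, P₂ = 1360 kPa.
ΔU = 0 (ideal gas, T constant).
W = nRT ln(V₂/V₁) = 1.37×8.314×633×ln(0.188) = -12100 J.
Q = ΔU + W = -12100 J.

-12100 J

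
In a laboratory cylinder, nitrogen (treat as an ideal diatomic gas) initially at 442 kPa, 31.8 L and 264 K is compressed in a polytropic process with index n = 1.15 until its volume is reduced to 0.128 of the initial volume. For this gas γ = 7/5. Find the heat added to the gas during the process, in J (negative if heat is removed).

-21200 J

n = P₁V₁/(RT₁) = 442×31.8/(8.314×264) = 6.40 mol.
Polytropic n=1.15: T₂ = T₁(V₁/V₂)^(n−1) = 264×(7.81)^0.15 = 359 K; P₂ = P₁(V₁/V₂)^n = 4700 kPa.
W = (P₁V₁−P₂V₂)/(n−1) = (442×31.8−4700×4.07)/0.15 = -33800 J.
ΔU = nCvΔT = 6.40×20.8×(359−264) = 12700 J.
Q = ΔU + W = -21200 J.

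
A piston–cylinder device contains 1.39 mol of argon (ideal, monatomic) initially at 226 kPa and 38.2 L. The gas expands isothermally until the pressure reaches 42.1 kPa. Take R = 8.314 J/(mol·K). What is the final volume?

T₁ = P₁V₁/(nR) = 226×38.2/(1.39×8.314) = 747 K.
Isothermal: T stays 747 K; PV = const ⇒ V₂ = 205 L, P₂ = 42.1 kPa.

205 L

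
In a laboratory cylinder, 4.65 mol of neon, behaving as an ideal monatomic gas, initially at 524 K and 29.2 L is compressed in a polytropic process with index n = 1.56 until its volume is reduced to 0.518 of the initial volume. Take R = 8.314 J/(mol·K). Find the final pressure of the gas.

P₁ = nRT₁/V₁ = 4.65×8.314×524/29.2 = 694 kPa.
Polytropic n=1.56: T₂ = T₁(V₁/V₂)^(n−1) = 524×(1.93)^0.56 = 757 K; P₂ = P₁(V₁/V₂)^n = 1940 kPa.

1940 kPa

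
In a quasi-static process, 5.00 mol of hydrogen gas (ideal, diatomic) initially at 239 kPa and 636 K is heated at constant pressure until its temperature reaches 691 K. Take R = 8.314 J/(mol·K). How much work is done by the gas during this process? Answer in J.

V₁ = nRT₁/P₁ = 5.00×8.314×636/239 = 111 L.
Isobaric: P stays 239 kPa; V/T = const ⇒ T₂ = 691 K, V₂ = 120 L.
W = PΔV = 239×(120−111) kPa·L = 2290 J.

2290 J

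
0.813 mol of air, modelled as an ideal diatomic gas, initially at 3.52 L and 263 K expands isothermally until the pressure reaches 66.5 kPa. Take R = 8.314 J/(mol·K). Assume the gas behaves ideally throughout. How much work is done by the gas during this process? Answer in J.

3600 J

P₁ = nRT₁/V₁ = 0.813×8.314×263/3.52 = 505 kPa.
Isothermal: T stays 263 K; PV = const ⇒ V₂ = 26.7 L, P₂ = 66.5 kPa.
W = nRT ln(V₂/V₁) = 0.813×8.314×263×ln(7.59) = 3600 J.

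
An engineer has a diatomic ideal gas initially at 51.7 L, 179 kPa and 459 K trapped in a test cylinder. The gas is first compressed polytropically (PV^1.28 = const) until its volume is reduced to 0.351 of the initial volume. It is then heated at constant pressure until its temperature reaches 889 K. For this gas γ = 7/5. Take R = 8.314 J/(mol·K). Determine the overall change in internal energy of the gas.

n = P₁V₁/(RT₁) = 179×51.7/(8.314×459) = 2.43 mol.
Step 1 — Polytropic n=1.28: T₂ = T₁(V₁/V₂)^(n−1) = 459×(2.85)^0.28 = 615 K; P₂ = P₁(V₁/V₂)^n = 684 kPa.
W = (P₁V₁−P₂V₂)/(n−1) = (179×51.7−684×18.1)/0.28 = -11300 J.
ΔU = nCvΔT = 2.43×20.8×(615−459) = 7880 J.
Q = ΔU + W = -3380 J.
State after step 1: P = 684 kPa, V = 18.1 L, T = 615 K.
Step 2 — Isobaric: P stays 684 kPa; V/T = const ⇒ T₂ = 889 K, V₂ = 26.2 L.
W = PΔV = 684×(26.2−18.1) kPa·L = 5520 J.
ΔU = nCvΔT = 2.43×20.8×(889−615) = 13800 J.
Q = ΔU + W = nCpΔT = 19300 J.
Net over both steps: W = -5740 J, Q = 15900 J, ΔU = 21700 J.

21700 J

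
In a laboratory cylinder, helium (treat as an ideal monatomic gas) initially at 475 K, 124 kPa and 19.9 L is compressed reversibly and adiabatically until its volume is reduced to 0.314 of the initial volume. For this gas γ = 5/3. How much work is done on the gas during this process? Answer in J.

n = P₁V₁/(RT₁) = 124×19.9/(8.314×475) = 0.625 mol.
Adiabatic: TV^(γ−1) = const ⇒ T₂ = 475×(3.18)^0.667 = 1030 K; PV^γ = const ⇒ P₂ = 855 kPa.
ΔU = nCvΔT = 0.625×12.5×(1030−475) = 4310 J.
Q = 0 for an adiabatic process, so W = −ΔU = -4310 J.
Work done on the gas = −W_by = 4310 J.

4310 J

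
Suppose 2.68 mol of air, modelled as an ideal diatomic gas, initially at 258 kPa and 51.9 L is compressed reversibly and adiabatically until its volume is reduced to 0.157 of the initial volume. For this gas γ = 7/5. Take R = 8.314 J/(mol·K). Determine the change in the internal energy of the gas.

36700 J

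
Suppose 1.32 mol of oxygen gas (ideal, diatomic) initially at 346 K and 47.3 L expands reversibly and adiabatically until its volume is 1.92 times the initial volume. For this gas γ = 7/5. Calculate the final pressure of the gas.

P₁ = nRT₁/V₁ = 1.32×8.314×346/47.3 = 80.3 kPa.
Adiabatic: TV^(γ−1) = const ⇒ T₂ = 346×(0.521)^0.400 = 267 K; PV^γ = const ⇒ P₂ = 32.2 kPa.

32.2 kPa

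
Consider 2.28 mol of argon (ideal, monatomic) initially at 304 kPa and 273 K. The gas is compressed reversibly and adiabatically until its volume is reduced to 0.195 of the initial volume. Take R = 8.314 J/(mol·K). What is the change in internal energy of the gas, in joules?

V₁ = nRT₁/P₁ = 2.28×8.314×273/304 = 17.0 L.
Adiabatic: TV^(γ−1) = const ⇒ T₂ = 273×(5.13)^0.667 = 812 K; PV^γ = const ⇒ P₂ = 4640 kPa.
For an ideal gas ΔU = nCvΔT with Cv = (3/2)R = 12.5 J/(mol·K).
ΔU = 2.28×12.5×(812−273) = 15300 J.

15300 J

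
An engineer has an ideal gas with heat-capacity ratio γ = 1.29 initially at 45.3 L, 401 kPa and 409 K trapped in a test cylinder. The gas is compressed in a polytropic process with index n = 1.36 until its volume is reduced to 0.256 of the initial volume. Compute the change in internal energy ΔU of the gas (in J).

n = P₁V₁/(RT₁) = 401×45.3/(8.314×409) = 5.34 mol.
Polytropic n=1.36: T₂ = T₁(V₁/V₂)^(n−1) = 409×(3.91)^0.36 = 668 K; P₂ = P₁(V₁/V₂)^n = 2560 kPa.
For an ideal gas ΔU = nCvΔT with Cv = R/(γ−1) = 28.7 J/(mol·K).
ΔU = 5.34×28.7×(668−409) = 39700 J.

39700 J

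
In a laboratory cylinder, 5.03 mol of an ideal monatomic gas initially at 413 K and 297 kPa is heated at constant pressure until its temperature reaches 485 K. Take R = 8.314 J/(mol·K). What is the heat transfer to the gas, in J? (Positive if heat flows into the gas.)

7530 J

V₁ = nRT₁/P₁ = 5.03×8.314×413/297 = 58.2 L.
Isobaric: P stays 297 kPa; V/T = const ⇒ T₂ = 485 K, V₂ = 68.3 L.
W = PΔV = 297×(68.3−58.2) kPa·L = 3010 J.
ΔU = nCvΔT = 5.03×12.5×(485−413) = 4520 J.
Q = ΔU + W = nCpΔT = 7530 J.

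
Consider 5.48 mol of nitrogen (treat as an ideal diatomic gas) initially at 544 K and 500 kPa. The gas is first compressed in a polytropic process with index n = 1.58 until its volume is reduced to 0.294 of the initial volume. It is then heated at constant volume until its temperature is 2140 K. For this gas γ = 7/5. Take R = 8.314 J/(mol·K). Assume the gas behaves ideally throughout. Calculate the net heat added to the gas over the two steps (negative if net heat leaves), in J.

138000 J

V₁ = nRT₁/P₁ = 5.48×8.314×544/500 = 49.6 L.
Step 1 — Polytropic n=1.58: T₂ = T₁(V₁/V₂)^(n−1) = 544×(3.40)^0.58 = 1110 K; P₂ = P₁(V₁/V₂)^n = 3460 kPa.
W = (P₁V₁−P₂V₂)/(n−1) = (500×49.6−3460×14.6)/0.58 = -44200 J.
ΔU = nCvΔT = 5.48×20.8×(1110−544) = 64100 J.
Q = ΔU + W = 19900 J.
State after step 1: P = 3460 kPa, V = 14.6 L, T = 1110 K.
Step 2 — Isochoric: V stays 14.6 L; P/T = const ⇒ T₂ = 2140 K, P₂ = 6690 kPa.
W = 0 (no volume change).
ΔU = nCvΔT = 5.48×20.8×(2140−1110) = 118000 J.
Q = ΔU = 118000 J.
Net over both steps: W = -44200 J, Q = 138000 J, ΔU = 182000 J.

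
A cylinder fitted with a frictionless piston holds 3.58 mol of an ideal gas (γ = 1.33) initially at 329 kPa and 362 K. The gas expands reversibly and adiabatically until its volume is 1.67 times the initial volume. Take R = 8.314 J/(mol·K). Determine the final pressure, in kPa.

166 kPa

V₁ = nRT₁/P₁ = 3.58×8.314×362/329 = 32.7 L.
Adiabatic: TV^(γ−1) = const ⇒ T₂ = 362×(0.599)^0.330 = 306 K; PV^γ = const ⇒ P₂ = 166 kPa.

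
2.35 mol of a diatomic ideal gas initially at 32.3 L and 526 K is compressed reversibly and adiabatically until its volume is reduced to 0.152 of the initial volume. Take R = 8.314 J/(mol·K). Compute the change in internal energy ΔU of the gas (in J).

P₁ = nRT₁/V₁ = 2.35×8.314×526/32.3 = 318 kPa.
Adiabatic: TV^(γ−1) = const ⇒ T₂ = 526×(6.58)^0.400 = 1120 K; PV^γ = const ⇒ P₂ = 4450 kPa.
For an ideal gas ΔU = nCvΔT with Cv = (5/2)R = 20.8 J/(mol·K).
ΔU = 2.35×20.8×(1120−526) = 28900 J.

28900 J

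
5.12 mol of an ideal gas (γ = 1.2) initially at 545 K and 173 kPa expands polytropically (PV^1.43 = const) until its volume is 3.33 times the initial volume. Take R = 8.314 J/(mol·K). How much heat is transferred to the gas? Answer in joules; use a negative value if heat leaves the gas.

V₁ = nRT₁/P₁ = 5.12×8.314×545/173 = 134 L.
Polytropic n=1.43: T₂ = T₁(V₁/V₂)^(n−1) = 545×(0.300)^0.43 = 325 K; P₂ = P₁(V₁/V₂)^n = 31.0 kPa.
W = (P₁V₁−P₂V₂)/(n−1) = (173×134−31.0×447)/0.43 = 21800 J.
ΔU = nCvΔT = 5.12×41.6×(325−545) = -46800 J.
Q = ΔU + W = -25100 J.

-25100 J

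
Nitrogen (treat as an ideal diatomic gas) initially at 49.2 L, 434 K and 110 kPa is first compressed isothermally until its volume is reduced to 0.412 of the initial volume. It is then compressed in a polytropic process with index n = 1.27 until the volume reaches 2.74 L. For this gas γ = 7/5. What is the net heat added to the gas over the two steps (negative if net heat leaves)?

n = P₁V₁/(RT₁) = 110×49.2/(8.314×434) = 1.50 mol.
Step 1 — Isothermal: T stays 434 K; PV = const ⇒ V₂ = 20.3 L, P₂ = 267 kPa.
ΔU = 0 (ideal gas, T constant).
W = nRT ln(V₂/V₁) = 1.50×8.314×434×ln(0.412) = -4800 J.
Q = ΔU + W = -4800 J.
State after step 1: P = 267 kPa, V = 20.3 L, T = 434 K.
Step 2 — Polytropic n=1.27: T₂ = T₁(V₁/V₂)^(n−1) = 434×(7.40)^0.27 = 745 K; P₂ = P₁(V₁/V₂)^n = 3390 kPa.
W = (P₁V₁−P₂V₂)/(n−1) = (267×20.3−3390×2.74)/0.27 = -14400 J.
ΔU = nCvΔT = 1.50×20.8×(745−434) = 9700 J.
Q = ΔU + W = -4670 J.
Net over both steps: W = -19200 J, Q = -9470 J, ΔU = 9700 J.

-9470 J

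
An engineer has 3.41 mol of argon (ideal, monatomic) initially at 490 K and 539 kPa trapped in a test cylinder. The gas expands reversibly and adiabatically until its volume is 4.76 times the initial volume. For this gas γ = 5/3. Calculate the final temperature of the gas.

173 K

V₁ = nRT₁/P₁ = 3.41×8.314×490/539 = 25.8 L.
Adiabatic: TV^(γ−1) = const ⇒ T₂ = 490×(0.210)^0.667 = 173 K; PV^γ = const ⇒ P₂ = 40.0 kPa.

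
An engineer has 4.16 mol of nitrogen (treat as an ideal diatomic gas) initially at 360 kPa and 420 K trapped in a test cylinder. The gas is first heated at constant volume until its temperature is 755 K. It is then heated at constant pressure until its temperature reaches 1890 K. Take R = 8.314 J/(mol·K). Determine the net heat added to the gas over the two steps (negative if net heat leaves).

V₁ = nRT₁/P₁ = 4.16×8.314×420/360 = 40.4 L.
Step 1 — Isochoric: V stays 40.4 L; P/T = const ⇒ T₂ = 755 K, P₂ = 647 kPa.
W = 0 (no volume change).
ΔU = nCvΔT = 4.16×20.8×(755−420) = 29000 J.
Q = ΔU = 29000 J.
State after step 1: P = 647 kPa, V = 40.4 L, T = 755 K.
Step 2 — Isobaric: P stays 647 kPa; V/T = const ⇒ T₂ = 1890 K, V₂ = 101 L.
W = PΔV = 647×(101−40.4) kPa·L = 39300 J.
ΔU = nCvΔT = 4.16×20.8×(1890−755) = 98100 J.
Q = ΔU + W = nCpΔT = 137000 J.
Net over both steps: W = 39300 J, Q = 166000 J, ΔU = 127000 J.

166000 J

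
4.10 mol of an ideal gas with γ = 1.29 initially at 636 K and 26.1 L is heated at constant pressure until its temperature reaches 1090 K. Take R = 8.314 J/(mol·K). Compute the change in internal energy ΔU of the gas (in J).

53400 J

P₁ = nRT₁/V₁ = 4.10×8.314×636/26.1 = 831 kPa.
Isobaric: P stays 831 kPa; V/T = const ⇒ T₂ = 1090 K, V₂ = 44.7 L.
For an ideal gas ΔU = nCvΔT with Cv = R/(γ−1) = 28.7 J/(mol·K).
ΔU = 4.10×28.7×(1090−636) = 53400 J.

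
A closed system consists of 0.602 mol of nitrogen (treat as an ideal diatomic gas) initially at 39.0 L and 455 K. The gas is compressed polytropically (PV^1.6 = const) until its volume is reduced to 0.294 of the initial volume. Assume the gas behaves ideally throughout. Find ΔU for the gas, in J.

P₁ = nRT₁/V₁ = 0.602×8.314×455/39.0 = 58.4 kPa.
Polytropic n=1.6: T₂ = T₁(V₁/V₂)^(n−1) = 455×(3.40)^0.60 = 948 K; P₂ = P₁(V₁/V₂)^n = 414 kPa.
For an ideal gas ΔU = nCvΔT with Cv = (5/2)R = 20.8 J/(mol·K).
ΔU = 0.602×20.8×(948−455) = 6170 J.

6170 J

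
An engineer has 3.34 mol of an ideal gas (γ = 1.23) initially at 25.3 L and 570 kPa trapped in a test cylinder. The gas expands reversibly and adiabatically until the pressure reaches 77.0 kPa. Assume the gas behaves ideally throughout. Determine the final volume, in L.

129 L

T₁ = P₁V₁/(nR) = 570×25.3/(3.34×8.314) = 519 K.
Adiabatic: T₂/T₁ = (P₂/P₁)^((γ−1)/γ) ⇒ T₂ = 519×(0.135)^0.187 = 357 K; V₂ = 129 L.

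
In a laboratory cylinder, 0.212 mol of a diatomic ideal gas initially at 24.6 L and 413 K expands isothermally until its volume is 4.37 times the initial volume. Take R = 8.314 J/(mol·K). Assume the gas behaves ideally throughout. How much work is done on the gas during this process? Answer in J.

-1070 J

P₁ = nRT₁/V₁ = 0.212×8.314×413/24.6 = 29.6 kPa.
Isothermal: T stays 413 K; PV = const ⇒ V₂ = 108 L, P₂ = 6.77 kPa.
W = nRT ln(V₂/V₁) = 0.212×8.314×413×ln(4.37) = 1070 J.
Work done on the gas = −W_by = -1070 J.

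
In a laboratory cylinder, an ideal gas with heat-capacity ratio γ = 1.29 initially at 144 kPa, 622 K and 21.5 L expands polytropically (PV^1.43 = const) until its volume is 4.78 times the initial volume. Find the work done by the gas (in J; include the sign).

3530 J

n = P₁V₁/(RT₁) = 144×21.5/(8.314×622) = 0.599 mol.
Polytropic n=1.43: T₂ = T₁(V₁/V₂)^(n−1) = 622×(0.209)^0.43 = 317 K; P₂ = P₁(V₁/V₂)^n = 15.4 kPa.
W = (P₁V₁−P₂V₂)/(n−1) = (144×21.5−15.4×103)/0.43 = 3530 J.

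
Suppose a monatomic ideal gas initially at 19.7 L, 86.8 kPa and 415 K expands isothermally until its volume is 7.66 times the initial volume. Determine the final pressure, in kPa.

Isothermal: T stays 415 K; PV = const ⇒ V₂ = 151 L, P₂ = 11.3 kPa.

11.3 kPa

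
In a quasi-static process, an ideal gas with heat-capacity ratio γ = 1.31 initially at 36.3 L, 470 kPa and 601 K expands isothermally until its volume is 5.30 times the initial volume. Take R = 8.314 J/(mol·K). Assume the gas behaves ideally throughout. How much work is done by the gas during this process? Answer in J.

n = P₁V₁/(RT₁) = 470×36.3/(8.314×601) = 3.41 mol.
Isothermal: T stays 601 K; PV = const ⇒ V₂ = 192 L, P₂ = 88.7 kPa.
W = nRT ln(V₂/V₁) = 3.41×8.314×601×ln(5.30) = 28500 J.

28500 J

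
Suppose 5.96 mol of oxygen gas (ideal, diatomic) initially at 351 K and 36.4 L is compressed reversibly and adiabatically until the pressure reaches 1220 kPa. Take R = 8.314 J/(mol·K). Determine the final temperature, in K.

459 K

P₁ = nRT₁/V₁ = 5.96×8.314×351/36.4 = 478 kPa.
Adiabatic: T₂/T₁ = (P₂/P₁)^((γ−1)/γ) ⇒ T₂ = 351×(2.55)^0.286 = 459 K; V₂ = 18.6 L.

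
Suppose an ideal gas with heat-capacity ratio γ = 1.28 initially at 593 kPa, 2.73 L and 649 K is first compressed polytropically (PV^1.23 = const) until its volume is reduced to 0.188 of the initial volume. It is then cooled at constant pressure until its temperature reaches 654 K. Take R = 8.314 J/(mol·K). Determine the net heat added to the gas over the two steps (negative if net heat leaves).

n = P₁V₁/(RT₁) = 593×2.73/(8.314×649) = 0.300 mol.
Step 1 — Polytropic n=1.23: T₂ = T₁(V₁/V₂)^(n−1) = 649×(5.32)^0.23 = 953 K; P₂ = P₁(V₁/V₂)^n = 4630 kPa.
W = (P₁V₁−P₂V₂)/(n−1) = (593×2.73−4630×0.513)/0.23 = -3300 J.
ΔU = nCvΔT = 0.300×29.7×(953−649) = 2710 J.
Q = ΔU + W = -589 J.
State after step 1: P = 4630 kPa, V = 0.513 L, T = 953 K.
Step 2 — Isobaric: P stays 4630 kPa; V/T = const ⇒ T₂ = 654 K, V₂ = 0.352 L.
W = PΔV = 4630×(0.352−0.513) kPa·L = -746 J.
ΔU = nCvΔT = 0.300×29.7×(654−953) = -2670 J.
Q = ΔU + W = nCpΔT = -3410 J.
Net over both steps: W = -4050 J, Q = -4000 J, ΔU = 44.5 J.

-4000 J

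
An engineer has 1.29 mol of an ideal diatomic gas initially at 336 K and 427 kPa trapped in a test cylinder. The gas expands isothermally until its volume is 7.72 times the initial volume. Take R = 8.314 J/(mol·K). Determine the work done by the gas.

V₁ = nRT₁/P₁ = 1.29×8.314×336/427 = 8.44 L.
Isothermal: T stays 336 K; PV = const ⇒ V₂ = 65.2 L, P₂ = 55.3 kPa.
W = nRT ln(V₂/V₁) = 1.29×8.314×336×ln(7.72) = 7370 J.

7370 J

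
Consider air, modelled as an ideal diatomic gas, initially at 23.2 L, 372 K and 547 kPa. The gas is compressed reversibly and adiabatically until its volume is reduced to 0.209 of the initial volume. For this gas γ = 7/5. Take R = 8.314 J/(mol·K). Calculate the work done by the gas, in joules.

-27600 J

n = P₁V₁/(RT₁) = 547×23.2/(8.314×372) = 4.10 mol.
Adiabatic: TV^(γ−1) = const ⇒ T₂ = 372×(4.78)^0.400 = 696 K; PV^γ = const ⇒ P₂ = 4900 kPa.
ΔU = nCvΔT = 4.10×20.8×(696−372) = 27600 J.
Q = 0 for an adiabatic process, so W = −ΔU = -27600 J.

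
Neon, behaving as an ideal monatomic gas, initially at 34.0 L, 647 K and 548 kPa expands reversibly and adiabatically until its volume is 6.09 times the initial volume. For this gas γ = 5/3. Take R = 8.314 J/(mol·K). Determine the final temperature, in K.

194 K

Adiabatic: TV^(γ−1) = const ⇒ T₂ = 647×(0.164)^0.667 = 194 K; PV^γ = const ⇒ P₂ = 27.0 kPa.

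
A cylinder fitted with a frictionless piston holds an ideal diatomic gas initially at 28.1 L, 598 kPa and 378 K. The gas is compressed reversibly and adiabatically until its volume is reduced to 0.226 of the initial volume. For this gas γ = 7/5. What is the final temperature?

Adiabatic: TV^(γ−1) = const ⇒ T₂ = 378×(4.42)^0.400 = 685 K; PV^γ = const ⇒ P₂ = 4800 kPa.

685 K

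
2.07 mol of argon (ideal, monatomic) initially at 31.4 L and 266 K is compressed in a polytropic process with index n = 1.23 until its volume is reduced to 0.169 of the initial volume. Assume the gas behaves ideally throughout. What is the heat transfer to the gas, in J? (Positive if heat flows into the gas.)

P₁ = nRT₁/V₁ = 2.07×8.314×266/31.4 = 146 kPa.
Polytropic n=1.23: T₂ = T₁(V₁/V₂)^(n−1) = 266×(5.92)^0.23 = 400 K; P₂ = P₁(V₁/V₂)^n = 1300 kPa.
W = (P₁V₁−P₂V₂)/(n−1) = (146×31.4−1300×5.31)/0.23 = -10100 J.
ΔU = nCvΔT = 2.07×12.5×(400−266) = 3470 J.
Q = ΔU + W = -6590 J.

-6590 J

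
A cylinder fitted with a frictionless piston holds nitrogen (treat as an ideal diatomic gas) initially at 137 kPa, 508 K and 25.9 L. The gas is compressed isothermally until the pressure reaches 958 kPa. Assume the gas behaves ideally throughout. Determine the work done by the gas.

-6900 J

n = P₁V₁/(RT₁) = 137×25.9/(8.314×508) = 0.840 mol.
Isothermal: T stays 508 K; PV = const ⇒ V₂ = 3.70 L, P₂ = 958 kPa.
W = nRT ln(V₂/V₁) = 0.840×8.314×508×ln(0.143) = -6900 J.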